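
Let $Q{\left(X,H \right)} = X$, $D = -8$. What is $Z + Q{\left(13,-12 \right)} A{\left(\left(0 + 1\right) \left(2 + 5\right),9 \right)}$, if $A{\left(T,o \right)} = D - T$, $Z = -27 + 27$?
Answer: $-195$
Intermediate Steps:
$Z = 0$
$A{\left(T,o \right)} = -8 - T$
$Z + Q{\left(13,-12 \right)} A{\left(\left(0 + 1\right) \left(2 + 5\right),9 \right)} = 0 + 13 \left(-8 - \left(0 + 1\right) \left(2 + 5\right)\right) = 0 + 13 \left(-8 - 1 \cdot 7\right) = 0 + 13 \left(-8 - 7\right) = 0 + 13 \left(-15\right) = 0 - 195 = -195$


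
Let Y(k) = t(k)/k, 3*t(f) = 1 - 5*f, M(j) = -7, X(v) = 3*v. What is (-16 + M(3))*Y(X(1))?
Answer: 322/9 ≈ 35.778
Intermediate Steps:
t(f) = ⅓ - 5*f/3 (t(f) = (1 - 5*f)/3 = ⅓ - 5*f/3)
Y(k) = (⅓ - 5*k/3)/k
(-16 + M(3))*Y(X(1)) = (-16 - 7)*((1 - 15)/(3*((3*1)))) = -23*(1 - 5*3)/(3*3) = -23*(1 - 15)/(3*3) = -23*(-14)/(3*3) = -23*(-14/9) = 322/9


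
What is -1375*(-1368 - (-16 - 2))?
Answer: 1856250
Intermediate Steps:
-1375*(-1368 - (-16 - 2)) = -1375*(-1368 - 1*(-18)) = -1375*(-1368 + 18) = -1375*(-1350) = 1856250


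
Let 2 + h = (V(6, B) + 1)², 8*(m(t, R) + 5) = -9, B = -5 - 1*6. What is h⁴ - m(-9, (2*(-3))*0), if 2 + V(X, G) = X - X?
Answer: 57/8 ≈ 7.1250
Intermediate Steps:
B = -11 (B = -5 - 6 = -11)
m(t, R) = -49/8 (m(t, R) = -5 + (⅛)*(-9) = -5 - 9/8 = -49/8)
V(X, G) = -2 (V(X, G) = -2 + (X - X) = -2 + 0 = -2)
h = -1 (h = -2 + (-2 + 1)² = -2 + (-1)² = -2 + 1 = -1)
h⁴ - m(-9, (2*(-3))*0) = (-1)⁴ - 1*(-49/8) = 1 + 49/8 = 57/8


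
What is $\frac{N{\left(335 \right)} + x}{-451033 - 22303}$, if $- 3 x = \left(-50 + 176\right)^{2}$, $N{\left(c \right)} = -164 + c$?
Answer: $\frac{5121}{473336} \approx 0.010819$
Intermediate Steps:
$x = -5292$ ($x = - \frac{\left(-50 + 176\right)^{2}}{3} = - \frac{126^{2}}{3} = \left(- \frac{1}{3}\right) 15876 = -5292$)
$\frac{N{\left(335 \right)} + x}{-451033 - 22303} = \frac{\left(-164 + 335\right) - 5292}{-451033 - 22303} = \frac{171 - 5292}{-473336} = \left(-5121\right) \left(- \frac{1}{473336}\right) = \frac{5121}{473336}$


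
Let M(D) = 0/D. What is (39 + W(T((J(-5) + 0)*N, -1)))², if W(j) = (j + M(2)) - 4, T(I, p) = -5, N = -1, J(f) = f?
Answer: 900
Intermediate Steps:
M(D) = 0
W(j) = -4 + j (W(j) = (j + 0) - 4 = j - 4 = -4 + j)
(39 + W(T((J(-5) + 0)*N, -1)))² = (39 + (-4 - 5))² = (39 - 9)² = 30² = 900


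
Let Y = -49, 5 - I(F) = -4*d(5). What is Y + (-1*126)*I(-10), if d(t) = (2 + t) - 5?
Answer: -1687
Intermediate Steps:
d(t) = -3 + t
I(F) = 13 (I(F) = 5 - (-4)*(-3 + 5) = 5 - (-4)*2 = 5 - 1*(-8) = 5 + 8 = 13)
Y + (-1*126)*I(-10) = -49 - 1*126*13 = -49 - 126*13 = -49 - 1638 = -1687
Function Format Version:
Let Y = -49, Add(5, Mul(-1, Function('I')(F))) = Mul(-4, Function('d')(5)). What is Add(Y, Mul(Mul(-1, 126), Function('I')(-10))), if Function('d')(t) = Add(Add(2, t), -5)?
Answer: -1687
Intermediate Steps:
Function('d')(t) = Add(-3, t)
Function('I')(F) = 13 (Function('I')(F) = Add(5, Mul(-1, Mul(-4, Add(-3, 5)))) = Add(5, Mul(-1, Mul(-4, 2))) = Add(5, Mul(-1, -8)) = Add(5, 8) = 13)
Add(Y, Mul(Mul(-1, 126), Function('I')(-10))) = Add(-49, Mul(Mul(-1, 126), 13)) = Add(-49, Mul(-126, 13)) = Add(-49, -1638) = -1687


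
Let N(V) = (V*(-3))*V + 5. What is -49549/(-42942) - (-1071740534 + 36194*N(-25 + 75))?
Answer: 57671731456837/42942 ≈ 1.3430e+9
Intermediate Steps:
N(V) = 5 - 3*V² (N(V) = (-3*V)*V + 5 = -3*V² + 5 = 5 - 3*V²)
-49549/(-42942) - (-1071740534 + 36194*N(-25 + 75)) = -49549/(-42942) - (-1071559564 - 108582*(-25 + 75)²) = -49549*(-1/42942) - (-1071559564 - 271455000) = 49549/42942 - (-1071559564 - 271455000) = 49549/42942 - 36194/(1/((5 - 7500) - 29611)) = 49549/42942 - 36194/(1/(-7495 - 29611)) = 49549/42942 - 36194/(1/(-37106)) = 49549/42942 - 36194/(-1/37106) = 49549/42942 - 36194*(-37106) = 49549/42942 + 1343014564 = 57671731456837/42942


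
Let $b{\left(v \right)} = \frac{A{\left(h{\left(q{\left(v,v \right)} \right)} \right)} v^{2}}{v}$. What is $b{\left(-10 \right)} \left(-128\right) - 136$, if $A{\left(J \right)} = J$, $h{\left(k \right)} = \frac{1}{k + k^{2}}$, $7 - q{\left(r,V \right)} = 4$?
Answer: $- \frac{88}{3} \approx -29.333$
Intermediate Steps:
$q{\left(r,V \right)} = 3$ ($q{\left(r,V \right)} = 7 - 4 = 3$)
$b{\left(v \right)} = \frac{v}{12}$ ($b{\left(v \right)} = \frac{\frac{1}{3 \left(1 + 3\right)} v^{2}}{v} = \frac{\frac{1}{3 \cdot 4} v^{2}}{v} = \frac{\frac{1}{3} \cdot \frac{1}{4} v^{2}}{v} = \frac{\frac{1}{12} v^{2}}{v} = \frac{v}{12}$)
$b{\left(-10 \right)} \left(-128\right) - 136 = \frac{1}{12} \left(-10\right) \left(-128\right) - 136 = \left(- \frac{5}{6}\right) \left(-128\right) - 136 = \frac{320}{3} - 136 = - \frac{88}{3}$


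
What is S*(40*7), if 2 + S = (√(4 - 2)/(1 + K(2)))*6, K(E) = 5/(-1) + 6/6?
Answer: -560 - 560*√2 ≈ -1352.0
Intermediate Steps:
K(E) = -4 (K(E) = 5*(-1) + 6*(⅙) = -5 + 1 = -4)
S = -2 - 2*√2 (S = -2 + (√(4 - 2)/(1 - 4))*6 = -2 + (√2/(-3))*6 = -2 - √2/3*6 = -2 - 2*√2 ≈ -4.8284)
S*(40*7) = (-2 - 2*√2)*(40*7) = (-2 - 2*√2)*280 = -560 - 560*√2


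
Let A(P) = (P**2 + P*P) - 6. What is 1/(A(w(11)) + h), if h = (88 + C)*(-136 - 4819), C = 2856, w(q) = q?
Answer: -1/14587284 ≈ -6.8553e-8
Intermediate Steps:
A(P) = -6 + 2*P**2 (A(P) = (P**2 + P**2) - 6 = 2*P**2 - 6 = -6 + 2*P**2)
h = -14587520 (h = (88 + 2856)*(-136 - 4819) = 2944*(-4955) = -14587520)
1/(A(w(11)) + h) = 1/((-6 + 2*11**2) - 14587520) = 1/((-6 + 2*121) - 14587520) = 1/((-6 + 242) - 14587520) = 1/(236 - 14587520) = 1/(-14587284) = -1/14587284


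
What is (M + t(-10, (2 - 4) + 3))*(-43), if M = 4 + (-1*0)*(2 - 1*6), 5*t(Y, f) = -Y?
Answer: -258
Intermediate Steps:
t(Y, f) = -Y/5 (t(Y, f) = (-Y)/5 = -Y/5)
M = 4 (M = 4 + 0*(2 - 6) = 4 + 0*(-4) = 4 + 0 = 4)
(M + t(-10, (2 - 4) + 3))*(-43) = (4 - ⅕*(-10))*(-43) = (4 + 2)*(-43) = 6*(-43) = -258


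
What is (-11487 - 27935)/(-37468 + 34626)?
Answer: 19711/1421 ≈ 13.871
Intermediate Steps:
(-11487 - 27935)/(-37468 + 34626) = -39422/(-2842) = -39422*(-1/2842) = 19711/1421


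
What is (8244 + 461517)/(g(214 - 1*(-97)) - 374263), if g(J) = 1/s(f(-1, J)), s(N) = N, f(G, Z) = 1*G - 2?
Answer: -1409283/1122790 ≈ -1.2552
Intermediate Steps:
f(G, Z) = -2 + G (f(G, Z) = G - 2 = -2 + G)
g(J) = -⅓ (g(J) = 1/(-2 - 1) = 1/(-3) = -⅓)
(8244 + 461517)/(g(214 - 1*(-97)) - 374263) = (8244 + 461517)/(-⅓ - 374263) = 469761/(-1122790/3) = 469761*(-3/1122790) = -1409283/1122790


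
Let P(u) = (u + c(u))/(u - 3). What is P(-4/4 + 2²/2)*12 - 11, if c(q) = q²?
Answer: -23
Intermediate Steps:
P(u) = (u + u²)/(-3 + u) (P(u) = (u + u²)/(u - 3) = (u + u²)/(-3 + u))
P(-4/4 + 2²/2)*12 - 11 = ((-4/4 + 2²/2)*(1 + (-4/4 + 2²/2))/(-3 + (-4/4 + 2²/2)))*12 - 11 = ((-4*¼ + 4*(½))*(1 + (-4*¼ + 4*(½)))/(-3 + (-4*¼ + 4*(½))))*12 - 11 = ((-1 + 2)*(1 + (-1 + 2))/(-3 + (-1 + 2)))*12 - 11 = (1*(1 + 1)/(-3 + 1))*12 - 11 = (1*2/(-2))*12 - 11 = (1*(-½)*2)*12 - 11 = -1*12 - 11 = -12 - 11 = -23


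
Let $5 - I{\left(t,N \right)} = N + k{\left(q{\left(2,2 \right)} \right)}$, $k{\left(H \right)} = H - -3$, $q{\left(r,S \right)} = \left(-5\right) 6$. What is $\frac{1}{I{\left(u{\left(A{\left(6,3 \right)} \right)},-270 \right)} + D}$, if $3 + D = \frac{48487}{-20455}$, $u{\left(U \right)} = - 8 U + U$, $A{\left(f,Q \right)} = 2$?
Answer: $\frac{20455}{6067558} \approx 0.0033712$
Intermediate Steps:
$q{\left(r,S \right)} = -30$
$u{\left(U \right)} = - 7 U$
$D = - \frac{109852}{20455}$ ($D = -3 + \frac{48487}{-20455} = -3 + 48487 \left(- \frac{1}{20455}\right) = -3 - \frac{48487}{20455} = - \frac{109852}{20455} \approx -5.3704$)
$k{\left(H \right)} = 3 + H$ ($k{\left(H \right)} = H + 3 = 3 + H$)
$I{\left(t,N \right)} = 32 - N$ ($I{\left(t,N \right)} = 5 - \left(N + \left(3 - 30\right)\right) = 5 - \left(N - 27\right) = 5 - \left(-27 + N\right) = 32 - N$)
$\frac{1}{I{\left(u{\left(A{\left(6,3 \right)} \right)},-270 \right)} + D} = \frac{1}{\left(32 - -270\right) - \frac{109852}{20455}} = \frac{1}{\left(32 + 270\right) - \frac{109852}{20455}} = \frac{1}{302 - \frac{109852}{20455}} = \frac{1}{\frac{6067558}{20455}} = \frac{20455}{6067558}$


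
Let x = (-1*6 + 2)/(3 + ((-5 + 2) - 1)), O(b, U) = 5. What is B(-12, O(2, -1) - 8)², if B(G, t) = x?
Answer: 16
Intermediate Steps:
x = 4 (x = (-6 + 2)/(3 + (-3 - 1)) = -4/(3 - 4) = -4/(-1) = -4*(-1) = 4)
B(G, t) = 4
B(-12, O(2, -1) - 8)² = 4² = 16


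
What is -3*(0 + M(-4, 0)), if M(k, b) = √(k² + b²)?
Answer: -12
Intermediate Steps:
M(k, b) = √(b² + k²)
-3*(0 + M(-4, 0)) = -3*(0 + √(0² + (-4)²)) = -3*(0 + √(0 + 16)) = -3*(0 + √16) = -3*(0 + 4) = -3*4 = -12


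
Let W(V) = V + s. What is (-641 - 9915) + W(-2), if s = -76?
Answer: -10634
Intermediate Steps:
W(V) = -76 + V (W(V) = V - 76 = -76 + V)
(-641 - 9915) + W(-2) = (-641 - 9915) + (-76 - 2) = -10556 - 78 = -10634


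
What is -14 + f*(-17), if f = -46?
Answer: 768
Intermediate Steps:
-14 + f*(-17) = -14 - 46*(-17) = -14 + 782 = 768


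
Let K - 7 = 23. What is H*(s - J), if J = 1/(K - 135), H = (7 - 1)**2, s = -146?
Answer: -183948/35 ≈ -5255.7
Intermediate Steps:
K = 30 (K = 7 + 23 = 30)
H = 36 (H = 6**2 = 36)
J = -1/105 (J = 1/(30 - 135) = 1/(-105) = -1/105 ≈ -0.0095238)
H*(s - J) = 36*(-146 - 1*(-1/105)) = 36*(-146 + 1/105) = 36*(-15329/105) = -183948/35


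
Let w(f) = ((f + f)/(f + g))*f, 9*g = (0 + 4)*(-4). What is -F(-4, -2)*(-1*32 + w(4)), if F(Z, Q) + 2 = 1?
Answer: -88/5 ≈ -17.600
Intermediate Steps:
F(Z, Q) = -1 (F(Z, Q) = -2 + 1 = -1)
g = -16/9 (g = ((0 + 4)*(-4))/9 = (4*(-4))/9 = (1/9)*(-16) = -16/9 ≈ -1.7778)
w(f) = 2*f**2/(-16/9 + f) (w(f) = ((f + f)/(f - 16/9))*f = ((2*f)/(-16/9 + f))*f = (2*f/(-16/9 + f))*f = 2*f**2/(-16/9 + f))
-F(-4, -2)*(-1*32 + w(4)) = -(-1)*(-1*32 + 18*4**2/(-16 + 9*4)) = -(-1)*(-32 + 18*16/(-16 + 36)) = -(-1)*(-32 + 18*16/20) = -(-1)*(-32 + 18*16*(1/20)) = -(-1)*(-32 + 72/5) = -(-1)*(-88)/5 = -1*88/5 = -88/5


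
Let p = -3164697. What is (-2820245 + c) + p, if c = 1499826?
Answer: -4485116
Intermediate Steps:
(-2820245 + c) + p = (-2820245 + 1499826) - 3164697 = -1320419 - 3164697 = -4485116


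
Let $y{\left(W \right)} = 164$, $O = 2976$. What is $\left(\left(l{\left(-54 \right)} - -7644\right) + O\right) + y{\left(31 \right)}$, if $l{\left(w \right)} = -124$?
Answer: $10660$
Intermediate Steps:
$\left(\left(l{\left(-54 \right)} - -7644\right) + O\right) + y{\left(31 \right)} = \left(\left(-124 - -7644\right) + 2976\right) + 164 = \left(\left(-124 + 7644\right) + 2976\right) + 164 = \left(7520 + 2976\right) + 164 = 10496 + 164 = 10660$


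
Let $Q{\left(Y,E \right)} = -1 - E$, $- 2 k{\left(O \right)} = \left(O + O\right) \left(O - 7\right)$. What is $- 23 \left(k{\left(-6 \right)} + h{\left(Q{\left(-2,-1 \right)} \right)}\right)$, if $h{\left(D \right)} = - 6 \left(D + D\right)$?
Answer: $1794$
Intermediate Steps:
$k{\left(O \right)} = - O \left(-7 + O\right)$ ($k{\left(O \right)} = - \frac{\left(O + O\right) \left(O - 7\right)}{2} = - \frac{2 O \left(-7 + O\right)}{2} = - O \left(-7 + O\right)$)
$h{\left(D \right)} = - 12 D$ ($h{\left(D \right)} = - 6 \cdot 2 D = - 12 D$)
$- 23 \left(k{\left(-6 \right)} + h{\left(Q{\left(-2,-1 \right)} \right)}\right) = - 23 \left(- 6 \left(7 - -6\right) - 12 \left(-1 - -1\right)\right) = - 23 \left(- 6 \left(7 + 6\right) - 12 \left(-1 + 1\right)\right) = - 23 \left(\left(-6\right) 13 - 0\right) = - 23 \left(-78 + 0\right) = \left(-23\right) \left(-78\right) = 1794$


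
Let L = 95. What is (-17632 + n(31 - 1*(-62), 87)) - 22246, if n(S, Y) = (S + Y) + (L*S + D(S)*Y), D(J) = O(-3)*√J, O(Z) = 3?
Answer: -30863 + 261*√93 ≈ -28346.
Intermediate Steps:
D(J) = 3*√J
n(S, Y) = Y + 96*S + 3*Y*√S (n(S, Y) = (S + Y) + (95*S + (3*√S)*Y) = (S + Y) + (95*S + 3*Y*√S) = Y + 96*S + 3*Y*√S)
(-17632 + n(31 - 1*(-62), 87)) - 22246 = (-17632 + (87 + 96*(31 - 1*(-62)) + 3*87*√(31 - 1*(-62)))) - 22246 = (-17632 + (87 + 96*(31 + 62) + 3*87*√(31 + 62))) - 22246 = (-17632 + (87 + 96*93 + 3*87*√93)) - 22246 = (-17632 + (87 + 8928 + 261*√93)) - 22246 = (-17632 + (9015 + 261*√93)) - 22246 = (-8617 + 261*√93) - 22246 = -30863 + 261*√93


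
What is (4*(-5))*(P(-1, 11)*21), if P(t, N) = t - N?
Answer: 5040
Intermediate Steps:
(4*(-5))*(P(-1, 11)*21) = (4*(-5))*((-1 - 1*11)*21) = -20*(-1 - 11)*21 = -(-240)*21 = -20*(-252) = 5040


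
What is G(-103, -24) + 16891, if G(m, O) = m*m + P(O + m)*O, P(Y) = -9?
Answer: 27716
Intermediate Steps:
G(m, O) = m² - 9*O (G(m, O) = m*m - 9*O = m² - 9*O)
G(-103, -24) + 16891 = ((-103)² - 9*(-24)) + 16891 = (10609 + 216) + 16891 = 10825 + 16891 = 27716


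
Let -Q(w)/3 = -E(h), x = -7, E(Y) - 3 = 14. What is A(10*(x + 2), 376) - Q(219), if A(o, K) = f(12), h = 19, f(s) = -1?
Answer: -52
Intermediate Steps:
E(Y) = 17 (E(Y) = 3 + 14 = 17)
A(o, K) = -1
Q(w) = 51 (Q(w) = -(-3)*17 = -3*(-17) = 51)
A(10*(x + 2), 376) - Q(219) = -1 - 1*51 = -1 - 51 = -52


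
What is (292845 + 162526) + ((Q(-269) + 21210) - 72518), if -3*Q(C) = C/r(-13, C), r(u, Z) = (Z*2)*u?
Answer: 31516915/78 ≈ 4.0406e+5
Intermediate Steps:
r(u, Z) = 2*Z*u (r(u, Z) = (2*Z)*u = 2*Z*u)
Q(C) = 1/78 (Q(C) = -C/(3*(2*C*(-13))) = -C/(3*((-26*C))) = -C*(-1/(26*C))/3 = -1/3*(-1/26) = 1/78)
(292845 + 162526) + ((Q(-269) + 21210) - 72518) = (292845 + 162526) + ((1/78 + 21210) - 72518) = 455371 + (1654381/78 - 72518) = 455371 - 4002023/78 = 31516915/78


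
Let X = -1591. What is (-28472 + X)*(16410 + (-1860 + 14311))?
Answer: -867648243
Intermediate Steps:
(-28472 + X)*(16410 + (-1860 + 14311)) = (-28472 - 1591)*(16410 + (-1860 + 14311)) = -30063*(16410 + 12451) = -30063*28861 = -867648243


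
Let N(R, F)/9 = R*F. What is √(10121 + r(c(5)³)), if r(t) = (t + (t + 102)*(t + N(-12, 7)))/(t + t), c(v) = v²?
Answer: √275070819/125 ≈ 132.68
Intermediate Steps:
N(R, F) = 9*F*R (N(R, F) = 9*(R*F) = 9*(F*R) = 9*F*R)
r(t) = (t + (-756 + t)*(102 + t))/(2*t) (r(t) = (t + (t + 102)*(t + 9*7*(-12)))/(t + t) = (t + (102 + t)*(t - 756))/((2*t)) = (t + (102 + t)*(-756 + t))*(1/(2*t)) = (t + (-756 + t)*(102 + t))*(1/(2*t)) = (t + (-756 + t)*(102 + t))/(2*t))
√(10121 + r(c(5)³)) = √(10121 + (-77112 + (5²)³*(-653 + (5²)³))/(2*((5²)³))) = √(10121 + (-77112 + 25³*(-653 + 25³))/(2*(25³))) = √(10121 + (½)*(-77112 + 15625*(-653 + 15625))/15625) = √(10121 + (½)*(1/15625)*(-77112 + 15625*14972)) = √(10121 + (½)*(1/15625)*(-77112 + 233937500)) = √(10121 + (½)*(1/15625)*233860388) = √(10121 + 116930194/15625) = √(275070819/15625) = √275070819/125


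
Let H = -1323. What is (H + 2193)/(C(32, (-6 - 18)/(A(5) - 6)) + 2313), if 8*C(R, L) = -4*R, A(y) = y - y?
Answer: 870/2297 ≈ 0.37876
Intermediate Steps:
A(y) = 0
C(R, L) = -R/2 (C(R, L) = (-4*R)/8 = -R/2)
(H + 2193)/(C(32, (-6 - 18)/(A(5) - 6)) + 2313) = (-1323 + 2193)/(-½*32 + 2313) = 870/(-16 + 2313) = 870/2297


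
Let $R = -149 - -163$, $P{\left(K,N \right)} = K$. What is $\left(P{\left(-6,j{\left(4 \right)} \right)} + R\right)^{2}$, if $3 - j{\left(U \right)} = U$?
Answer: $64$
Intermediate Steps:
$j{\left(U \right)} = 3 - U$
$R = 14$ ($R = -149 + 163 = 14$)
$\left(P{\left(-6,j{\left(4 \right)} \right)} + R\right)^{2} = \left(-6 + 14\right)^{2} = 8^{2} = 64$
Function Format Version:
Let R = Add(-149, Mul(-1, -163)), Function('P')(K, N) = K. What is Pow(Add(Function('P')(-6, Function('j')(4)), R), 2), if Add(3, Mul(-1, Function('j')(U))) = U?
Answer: 64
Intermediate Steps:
Function('j')(U) = Add(3, Mul(-1, U))
R = 14 (R = Add(-149, 163) = 14)
Pow(Add(Function('P')(-6, Function('j')(4)), R), 2) = Pow(Add(-6, 14), 2) = Pow(8, 2) = 64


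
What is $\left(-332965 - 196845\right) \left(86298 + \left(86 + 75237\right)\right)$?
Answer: $-85628422010$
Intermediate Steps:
$\left(-332965 - 196845\right) \left(86298 + \left(86 + 75237\right)\right) = - 529810 \left(86298 + 75323\right) = \left(-529810\right) 161621 = -85628422010$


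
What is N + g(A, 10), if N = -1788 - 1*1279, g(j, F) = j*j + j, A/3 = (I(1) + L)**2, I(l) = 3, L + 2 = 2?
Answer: -2311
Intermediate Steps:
L = 0 (L = -2 + 2 = 0)
A = 27 (A = 3*(3 + 0)**2 = 3*3**2 = 3*9 = 27)
g(j, F) = j + j**2 (g(j, F) = j**2 + j = j + j**2)
N = -3067 (N = -1788 - 1279 = -3067)
N + g(A, 10) = -3067 + 27*(1 + 27) = -3067 + 27*28 = -3067 + 756 = -2311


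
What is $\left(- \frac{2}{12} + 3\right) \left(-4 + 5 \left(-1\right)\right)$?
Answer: $- \frac{51}{2} \approx -25.5$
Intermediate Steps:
$\left(- \frac{2}{12} + 3\right) \left(-4 + 5 \left(-1\right)\right) = \left(\left(-2\right) \frac{1}{12} + 3\right) \left(-4 - 5\right) = \left(- \frac{1}{6} + 3\right) \left(-9\right) = \frac{17}{6} \left(-9\right) = - \frac{51}{2}$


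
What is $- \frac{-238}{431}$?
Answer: $\frac{238}{431} \approx 0.5522$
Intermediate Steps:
$- \frac{-238}{431} = \left(-1\right) \left(- \frac{238}{431}\right) = \frac{238}{431}$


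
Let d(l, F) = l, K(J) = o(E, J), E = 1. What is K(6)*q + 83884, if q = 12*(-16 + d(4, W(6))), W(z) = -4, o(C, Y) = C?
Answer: 83740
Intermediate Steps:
K(J) = 1
q = -144 (q = 12*(-16 + 4) = 12*(-12) = -144)
K(6)*q + 83884 = 1*(-144) + 83884 = -144 + 83884 = 83740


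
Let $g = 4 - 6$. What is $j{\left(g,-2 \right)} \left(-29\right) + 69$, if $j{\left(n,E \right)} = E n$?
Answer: $-47$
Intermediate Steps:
$g = -2$
$j{\left(g,-2 \right)} \left(-29\right) + 69 = \left(-2\right) \left(-2\right) \left(-29\right) + 69 = 4 \left(-29\right) + 69 = -116 + 69 = -47$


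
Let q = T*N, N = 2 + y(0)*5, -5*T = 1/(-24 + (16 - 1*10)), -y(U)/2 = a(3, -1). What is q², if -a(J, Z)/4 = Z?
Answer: 361/2025 ≈ 0.17827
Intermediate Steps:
a(J, Z) = -4*Z
y(U) = -8 (y(U) = -(-8)*(-1) = -2*4 = -8)
T = 1/90 (T = -1/(5*(-24 + (16 - 1*10))) = -1/(5*(-24 + (16 - 10))) = -1/(5*(-24 + 6)) = -⅕/(-18) = -⅕*(-1/18) = 1/90 ≈ 0.011111)
N = -38 (N = 2 - 8*5 = 2 - 40 = -38)
q = -19/45 (q = (1/90)*(-38) = -19/45 ≈ -0.42222)
q² = (-19/45)² = 361/2025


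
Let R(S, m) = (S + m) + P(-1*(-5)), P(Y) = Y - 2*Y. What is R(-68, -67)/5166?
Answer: -10/369 ≈ -0.027100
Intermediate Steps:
P(Y) = -Y
R(S, m) = -5 + S + m (R(S, m) = (S + m) - (-1)*(-5) = (S + m) - 1*5 = (S + m) - 5 = -5 + S + m)
R(-68, -67)/5166 = (-5 - 68 - 67)/5166 = -140*1/5166 = -10/369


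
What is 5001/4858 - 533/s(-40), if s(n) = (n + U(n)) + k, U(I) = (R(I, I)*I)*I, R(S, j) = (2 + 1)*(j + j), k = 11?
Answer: 1923118343/1865612882 ≈ 1.0308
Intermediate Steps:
R(S, j) = 6*j (R(S, j) = 3*(2*j) = 6*j)
U(I) = 6*I**3 (U(I) = ((6*I)*I)*I = (6*I**2)*I = 6*I**3)
s(n) = 11 + n + 6*n**3 (s(n) = (n + 6*n**3) + 11 = 11 + n + 6*n**3)
5001/4858 - 533/s(-40) = 5001/4858 - 533/(11 - 40 + 6*(-40)**3) = 5001*(1/4858) - 533/(11 - 40 + 6*(-64000)) = 5001/4858 - 533/(11 - 40 - 384000) = 5001/4858 - 533/(-384029) = 5001/4858 - 533*(-1/384029) = 5001/4858 + 533/384029 = 1923118343/1865612882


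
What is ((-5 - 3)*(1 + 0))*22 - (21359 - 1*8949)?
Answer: -12586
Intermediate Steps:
((-5 - 3)*(1 + 0))*22 - (21359 - 1*8949) = -8*1*22 - (21359 - 8949) = -8*22 - 1*12410 = -176 - 12410 = -12586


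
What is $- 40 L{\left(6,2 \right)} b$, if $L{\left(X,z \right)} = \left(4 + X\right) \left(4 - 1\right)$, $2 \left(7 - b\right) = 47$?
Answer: $19800$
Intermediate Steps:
$b = - \frac{33}{2}$ ($b = 7 - \frac{47}{2} = - \frac{33}{2} \approx -16.5$)
$L{\left(X,z \right)} = 12 + 3 X$ ($L{\left(X,z \right)} = \left(4 + X\right) 3 = 12 + 3 X$)
$- 40 L{\left(6,2 \right)} b = - 40 \left(12 + 3 \cdot 6\right) \left(- \frac{33}{2}\right) = - 40 \left(12 + 18\right) \left(- \frac{33}{2}\right) = \left(-40\right) 30 \left(- \frac{33}{2}\right) = \left(-1200\right) \left(- \frac{33}{2}\right) = 19800$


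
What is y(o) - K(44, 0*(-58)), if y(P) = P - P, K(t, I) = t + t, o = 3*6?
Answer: -88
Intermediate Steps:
o = 18
K(t, I) = 2*t
y(P) = 0
y(o) - K(44, 0*(-58)) = 0 - 2*44 = 0 - 1*88 = 0 - 88 = -88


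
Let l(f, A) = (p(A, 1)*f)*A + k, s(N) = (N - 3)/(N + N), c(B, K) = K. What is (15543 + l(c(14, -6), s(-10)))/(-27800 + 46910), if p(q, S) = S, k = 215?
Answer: 157541/191100 ≈ 0.82439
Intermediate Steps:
s(N) = (-3 + N)/(2*N) (s(N) = (-3 + N)/((2*N)) = (-3 + N)*(1/(2*N)) = (-3 + N)/(2*N))
l(f, A) = 215 + A*f (l(f, A) = (1*f)*A + 215 = f*A + 215 = A*f + 215 = 215 + A*f)
(15543 + l(c(14, -6), s(-10)))/(-27800 + 46910) = (15543 + (215 + ((½)*(-3 - 10)/(-10))*(-6)))/(-27800 + 46910) = (15543 + (215 + ((½)*(-⅒)*(-13))*(-6)))/19110 = (15543 + (215 + (13/20)*(-6)))*(1/19110) = (15543 + (215 - 39/10))*(1/19110) = (15543 + 2111/10)*(1/19110) = (157541/10)*(1/19110) = 157541/191100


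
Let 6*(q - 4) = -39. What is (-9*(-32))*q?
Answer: -720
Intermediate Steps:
q = -5/2 (q = 4 + (⅙)*(-39) = 4 - 13/2 = -5/2 ≈ -2.5000)
(-9*(-32))*q = -9*(-32)*(-5/2) = 288*(-5/2) = -720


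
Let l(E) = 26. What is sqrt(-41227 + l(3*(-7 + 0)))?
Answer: I*sqrt(41201) ≈ 202.98*I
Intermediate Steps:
sqrt(-41227 + l(3*(-7 + 0))) = sqrt(-41227 + 26) = sqrt(-41201) = I*sqrt(41201)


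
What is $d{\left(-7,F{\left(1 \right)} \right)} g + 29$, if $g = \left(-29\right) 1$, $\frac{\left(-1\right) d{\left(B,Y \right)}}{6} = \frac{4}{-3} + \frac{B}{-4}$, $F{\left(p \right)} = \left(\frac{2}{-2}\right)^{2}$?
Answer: $\frac{203}{2} \approx 101.5$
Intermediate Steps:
$F{\left(p \right)} = 1$ ($F{\left(p \right)} = \left(2 \left(- \frac{1}{2}\right)\right)^{2} = \left(-1\right)^{2} = 1$)
$d{\left(B,Y \right)} = 8 + \frac{3 B}{2}$ ($d{\left(B,Y \right)} = - 6 \left(\frac{4}{-3} + \frac{B}{-4}\right) = - 6 \left(4 \left(- \frac{1}{3}\right) + B \left(- \frac{1}{4}\right)\right) = - 6 \left(- \frac{4}{3} - \frac{B}{4}\right) = 8 + \frac{3 B}{2}$)
$g = -29$
$d{\left(-7,F{\left(1 \right)} \right)} g + 29 = \left(8 + \frac{3}{2} \left(-7\right)\right) \left(-29\right) + 29 = \left(8 - \frac{21}{2}\right) \left(-29\right) + 29 = \left(- \frac{5}{2}\right) \left(-29\right) + 29 = \frac{145}{2} + 29 = \frac{203}{2}$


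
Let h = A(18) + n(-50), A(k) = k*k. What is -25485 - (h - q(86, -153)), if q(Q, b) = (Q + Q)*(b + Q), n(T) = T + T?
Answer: -37233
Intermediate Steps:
n(T) = 2*T
q(Q, b) = 2*Q*(Q + b) (q(Q, b) = (2*Q)*(Q + b) = 2*Q*(Q + b))
A(k) = k²
h = 224 (h = 18² + 2*(-50) = 324 - 100 = 224)
-25485 - (h - q(86, -153)) = -25485 - (224 - 2*86*(86 - 153)) = -25485 - (224 - 2*86*(-67)) = -25485 - (224 - 1*(-11524)) = -25485 - (224 + 11524) = -25485 - 1*11748 = -25485 - 11748 = -37233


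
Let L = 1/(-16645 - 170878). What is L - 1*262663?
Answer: -49255353750/187523 ≈ -2.6266e+5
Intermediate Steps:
L = -1/187523 (L = 1/(-187523) = -1/187523 ≈ -5.3327e-6)
L - 1*262663 = -1/187523 - 1*262663 = -1/187523 - 262663 = -49255353750/187523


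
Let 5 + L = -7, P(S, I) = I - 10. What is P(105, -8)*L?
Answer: 216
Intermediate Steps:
P(S, I) = -10 + I
L = -12 (L = -5 - 7 = -12)
P(105, -8)*L = (-10 - 8)*(-12) = -18*(-12) = 216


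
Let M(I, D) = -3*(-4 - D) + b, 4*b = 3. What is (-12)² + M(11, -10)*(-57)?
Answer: 4509/4 ≈ 1127.3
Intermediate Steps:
b = ¾ (b = (¼)*3 = ¾ ≈ 0.75000)
M(I, D) = 51/4 + 3*D (M(I, D) = -3*(-4 - D) + ¾ = (12 + 3*D) + ¾ = 51/4 + 3*D)
(-12)² + M(11, -10)*(-57) = (-12)² + (51/4 + 3*(-10))*(-57) = 144 + (51/4 - 30)*(-57) = 144 - 69/4*(-57) = 144 + 3933/4 = 4509/4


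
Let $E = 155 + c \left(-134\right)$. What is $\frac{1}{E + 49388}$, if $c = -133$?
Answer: $\frac{1}{67365} \approx 1.4844 \cdot 10^{-5}$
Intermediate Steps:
$E = 17977$ ($E = 155 - -17822 = 155 + 17822 = 17977$)
$\frac{1}{E + 49388} = \frac{1}{17977 + 49388} = \frac{1}{67365}$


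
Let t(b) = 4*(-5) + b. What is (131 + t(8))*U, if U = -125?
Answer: -14875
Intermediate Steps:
t(b) = -20 + b
(131 + t(8))*U = (131 + (-20 + 8))*(-125) = (131 - 12)*(-125) = 119*(-125) = -14875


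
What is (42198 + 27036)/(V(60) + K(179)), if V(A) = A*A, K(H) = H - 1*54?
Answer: 69234/3725 ≈ 18.586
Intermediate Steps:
K(H) = -54 + H (K(H) = H - 54 = -54 + H)
V(A) = A²
(42198 + 27036)/(V(60) + K(179)) = (42198 + 27036)/(60² + (-54 + 179)) = 69234/(3600 + 125) = 69234/3725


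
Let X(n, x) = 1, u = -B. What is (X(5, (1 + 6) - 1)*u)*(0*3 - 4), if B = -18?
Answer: -72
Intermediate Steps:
u = 18 (u = -1*(-18) = 18)
(X(5, (1 + 6) - 1)*u)*(0*3 - 4) = (1*18)*(0*3 - 4) = 18*(0 - 4) = 18*(-4) = -72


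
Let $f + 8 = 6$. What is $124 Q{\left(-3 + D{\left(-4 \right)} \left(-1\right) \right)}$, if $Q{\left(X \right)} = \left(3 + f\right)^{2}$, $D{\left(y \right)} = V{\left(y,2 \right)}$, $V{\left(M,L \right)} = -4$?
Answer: $124$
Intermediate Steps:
$f = -2$ ($f = -8 + 6 = -2$)
$D{\left(y \right)} = -4$
$Q{\left(X \right)} = 1$ ($Q{\left(X \right)} = \left(3 - 2\right)^{2} = 1^{2} = 1$)
$124 Q{\left(-3 + D{\left(-4 \right)} \left(-1\right) \right)} = 124 \cdot 1 = 124$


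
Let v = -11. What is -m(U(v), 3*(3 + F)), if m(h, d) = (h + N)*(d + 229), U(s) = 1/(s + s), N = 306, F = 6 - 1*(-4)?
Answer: -901954/11 ≈ -81996.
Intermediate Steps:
F = 10 (F = 6 + 4 = 10)
U(s) = 1/(2*s)
m(h, d) = (229 + d)*(306 + h) (m(h, d) = (h + 306)*(d + 229) = (306 + h)*(229 + d) = (229 + d)*(306 + h))
-m(U(v), 3*(3 + F)) = -(70074 + 229*((½)/(-11)) + 306*(3*(3 + 10)) + (3*(3 + 10))*((½)/(-11))) = -(70074 + 229*((½)*(-1/11)) + 306*(3*13) + (3*13)*((½)*(-1/11))) = -(70074 + 229*(-1/22) + 306*39 + 39*(-1/22)) = -(70074 - 229/22 + 11934 - 39/22) = -1*901954/11 = -901954/11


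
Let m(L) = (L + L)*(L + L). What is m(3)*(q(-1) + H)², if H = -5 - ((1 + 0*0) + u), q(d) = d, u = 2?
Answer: 2916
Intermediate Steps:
m(L) = 4*L² (m(L) = (2*L)*(2*L) = 4*L²)
H = -8 (H = -5 - ((1 + 0*0) + 2) = -5 - ((1 + 0) + 2) = -5 - (1 + 2) = -5 - 1*3 = -5 - 3 = -8)
m(3)*(q(-1) + H)² = (4*3²)*(-1 - 8)² = (4*9)*(-9)² = 36*81 = 2916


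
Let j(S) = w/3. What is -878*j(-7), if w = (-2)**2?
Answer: -3512/3 ≈ -1170.7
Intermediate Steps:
w = 4
j(S) = 4/3
-878*j(-7) = -878*4/3 = -3512/3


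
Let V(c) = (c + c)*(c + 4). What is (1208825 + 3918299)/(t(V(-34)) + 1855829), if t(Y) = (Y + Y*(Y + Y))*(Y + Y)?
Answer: 5127124/33968835029 ≈ 0.00015094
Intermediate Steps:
V(c) = 2*c*(4 + c) (V(c) = (2*c)*(4 + c) = 2*c*(4 + c))
t(Y) = 2*Y*(Y + 2*Y²) (t(Y) = (Y + Y*(2*Y))*(2*Y) = (Y + 2*Y²)*(2*Y) = 2*Y*(Y + 2*Y²))
(1208825 + 3918299)/(t(V(-34)) + 1855829) = (1208825 + 3918299)/((2*(-34)*(4 - 34))²*(2 + 4*(2*(-34)*(4 - 34))) + 1855829) = 5127124/((2*(-34)*(-30))²*(2 + 4*(2*(-34)*(-30))) + 1855829) = 5127124/(2040²*(2 + 4*2040) + 1855829) = 5127124/(4161600*(2 + 8160) + 1855829) = 5127124/(4161600*8162 + 1855829) = 5127124/(33966979200 + 1855829) = 5127124/33968835029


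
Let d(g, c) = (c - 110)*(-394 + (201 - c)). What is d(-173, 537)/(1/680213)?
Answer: -212029194230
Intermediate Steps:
d(g, c) = (-193 - c)*(-110 + c) (d(g, c) = (-110 + c)*(-193 - c) = (-193 - c)*(-110 + c))
d(-173, 537)/(1/680213) = (21230 - 1*537² - 83*537)/(1/680213) = (21230 - 1*288369 - 44571)/(1/680213) = (21230 - 288369 - 44571)*680213 = -311710*680213 = -212029194230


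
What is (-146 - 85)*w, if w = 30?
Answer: -6930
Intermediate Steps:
(-146 - 85)*w = (-146 - 85)*30 = -231*30 = -6930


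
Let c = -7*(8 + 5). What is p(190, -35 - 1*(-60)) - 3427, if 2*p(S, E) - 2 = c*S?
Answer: -12071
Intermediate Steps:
c = -91 (c = -7*13 = -91)
p(S, E) = 1 - 91*S/2 (p(S, E) = 1 + (-91*S)/2 = 1 - 91*S/2)
p(190, -35 - 1*(-60)) - 3427 = (1 - 91/2*190) - 3427 = (1 - 8645) - 3427 = -8644 - 3427 = -12071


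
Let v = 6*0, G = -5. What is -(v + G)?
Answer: 5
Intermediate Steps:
v = 0
-(v + G) = -(0 - 5) = -1*(-5) = 5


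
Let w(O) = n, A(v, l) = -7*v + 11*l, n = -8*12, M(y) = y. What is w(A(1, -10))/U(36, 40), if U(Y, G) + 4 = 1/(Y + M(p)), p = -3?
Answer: 3168/131 ≈ 24.183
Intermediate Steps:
U(Y, G) = -4 + 1/(-3 + Y) (U(Y, G) = -4 + 1/(Y - 3) = -4 + 1/(-3 + Y))
n = -96
w(O) = -96
w(A(1, -10))/U(36, 40) = -96*(-3 + 36)/(13 - 4*36) = -96*33/(13 - 144) = -96/((1/33)*(-131)) = -96/(-131/33) = -96*(-33/131) = 3168/131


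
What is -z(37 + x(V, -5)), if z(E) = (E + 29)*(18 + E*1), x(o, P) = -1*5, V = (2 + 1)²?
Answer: -3050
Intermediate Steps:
V = 9 (V = 3² = 9)
x(o, P) = -5
z(E) = (18 + E)*(29 + E) (z(E) = (29 + E)*(18 + E) = (18 + E)*(29 + E))
-z(37 + x(V, -5)) = -(522 + (37 - 5)² + 47*(37 - 5)) = -(522 + 32² + 47*32) = -(522 + 1024 + 1504) = -1*3050 = -3050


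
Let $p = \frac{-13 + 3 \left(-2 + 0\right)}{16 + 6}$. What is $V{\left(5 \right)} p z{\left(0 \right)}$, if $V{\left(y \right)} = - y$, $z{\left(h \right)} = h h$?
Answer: $0$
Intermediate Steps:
$z{\left(h \right)} = h^{2}$
$p = - \frac{19}{22}$ ($p = \frac{-13 + 3 \left(-2\right)}{22} = \left(-13 - 6\right) \frac{1}{22} = \left(-19\right) \frac{1}{22} = - \frac{19}{22} \approx -0.86364$)
$V{\left(5 \right)} p z{\left(0 \right)} = \left(-1\right) 5 \left(- \frac{19}{22}\right) 0^{2} = \left(-5\right) \left(- \frac{19}{22}\right) 0 = \frac{95}{22} \cdot 0 = 0$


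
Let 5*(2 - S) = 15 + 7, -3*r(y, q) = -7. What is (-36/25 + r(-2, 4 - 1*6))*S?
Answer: -268/125 ≈ -2.1440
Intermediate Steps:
r(y, q) = 7/3 (r(y, q) = -1/3*(-7) = 7/3)
S = -12/5 (S = 2 - (15 + 7)/5 = 2 - 1/5*22 = 2 - 22/5 = -12/5 ≈ -2.4000)
(-36/25 + r(-2, 4 - 1*6))*S = (-36/25 + 7/3)*(-12/5) = (67/75)*(-12/5) = -268/125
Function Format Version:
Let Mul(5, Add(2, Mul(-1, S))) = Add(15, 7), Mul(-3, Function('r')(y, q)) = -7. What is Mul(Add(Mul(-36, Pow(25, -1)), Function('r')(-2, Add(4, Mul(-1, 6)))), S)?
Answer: Rational(-268, 125) ≈ -2.1440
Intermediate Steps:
Function('r')(y, q) = Rational(7, 3) (Function('r')(y, q) = Mul(Rational(-1, 3), -7) = Rational(7, 3))
S = Rational(-12, 5) (S = Add(2, Mul(Rational(-1, 5), Add(15, 7))) = Add(2, Mul(Rational(-1, 5), 22)) = Add(2, Rational(-22, 5)) = Rational(-12, 5) ≈ -2.4000)
Mul(Add(Mul(-36, Pow(25, -1)), Function('r')(-2, Add(4, Mul(-1, 6)))), S) = Mul(Add(Mul(-36, Pow(25, -1)), Rational(7, 3)), Rational(-12, 5)) = Mul(Add(Mul(-36, Rational(1, 25)), Rational(7, 3)), Rational(-12, 5)) = Mul(Add(Rational(-36, 25), Rational(7, 3)), Rational(-12, 5)) = Mul(Rational(67, 75), Rational(-12, 5)) = Rational(-268, 125)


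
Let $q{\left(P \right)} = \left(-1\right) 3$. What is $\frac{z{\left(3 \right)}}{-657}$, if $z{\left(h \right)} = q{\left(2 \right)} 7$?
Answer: $\frac{7}{219} \approx 0.031963$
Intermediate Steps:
$q{\left(P \right)} = -3$
$z{\left(h \right)} = -21$ ($z{\left(h \right)} = \left(-3\right) 7 = -21$)
$\frac{z{\left(3 \right)}}{-657} = - \frac{21}{-657} = \left(-21\right) \left(- \frac{1}{657}\right) = \frac{7}{219}$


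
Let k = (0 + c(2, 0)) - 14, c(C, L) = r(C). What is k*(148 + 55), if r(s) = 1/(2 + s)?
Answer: -11165/4 ≈ -2791.3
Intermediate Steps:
c(C, L) = 1/(2 + C)
k = -55/4 (k = (0 + 1/(2 + 2)) - 14 = (0 + 1/4) - 14 = 1/4 - 14 = -55/4 ≈ -13.750)
k*(148 + 55) = -55*(148 + 55)/4 = -55/4*203 = -11165/4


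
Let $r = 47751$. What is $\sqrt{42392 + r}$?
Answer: $\sqrt{90143} \approx 300.24$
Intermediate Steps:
$\sqrt{42392 + r} = \sqrt{42392 + 47751} = \sqrt{90143}$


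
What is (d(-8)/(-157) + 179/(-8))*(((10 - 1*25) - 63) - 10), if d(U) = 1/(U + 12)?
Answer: 309155/157 ≈ 1969.1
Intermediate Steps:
d(U) = 1/(12 + U)
(d(-8)/(-157) + 179/(-8))*(((10 - 1*25) - 63) - 10) = (1/((12 - 8)*(-157)) + 179/(-8))*(((10 - 1*25) - 63) - 10) = (-1/157/4 + 179*(-⅛))*(((10 - 25) - 63) - 10) = ((¼)*(-1/157) - 179/8)*((-15 - 63) - 10) = (-1/628 - 179/8)*(-78 - 10) = -28105/1256*(-88) = 309155/157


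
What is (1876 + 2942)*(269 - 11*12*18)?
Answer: -10151526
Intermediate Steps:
(1876 + 2942)*(269 - 11*12*18) = 4818*(269 - 132*18) = 4818*(269 - 2376) = 4818*(-2107) = -10151526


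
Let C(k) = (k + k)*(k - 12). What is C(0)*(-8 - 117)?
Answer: 0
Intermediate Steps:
C(k) = 2*k*(-12 + k) (C(k) = (2*k)*(-12 + k) = 2*k*(-12 + k))
C(0)*(-8 - 117) = (2*0*(-12 + 0))*(-8 - 117) = (2*0*(-12))*(-125) = 0*(-125) = 0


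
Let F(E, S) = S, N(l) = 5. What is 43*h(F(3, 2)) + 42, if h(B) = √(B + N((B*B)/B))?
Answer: 42 + 43*√7 ≈ 155.77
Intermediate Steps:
h(B) = √(5 + B) (h(B) = √(B + 5) = √(5 + B))
43*h(F(3, 2)) + 42 = 43*√(5 + 2) + 42 = 43*√7 + 42 = 42 + 43*√7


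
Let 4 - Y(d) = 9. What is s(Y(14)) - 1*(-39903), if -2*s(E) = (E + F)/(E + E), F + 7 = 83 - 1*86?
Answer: 159609/4 ≈ 39902.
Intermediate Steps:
F = -10 (F = -7 + (83 - 1*86) = -7 + (83 - 86) = -7 - 3 = -10)
Y(d) = -5 (Y(d) = 4 - 1*9 = 4 - 9 = -5)
s(E) = -(-10 + E)/(4*E) (s(E) = -(E - 10)/(2*(E + E)) = -(-10 + E)/(2*(2*E)) = -(-10 + E)*1/(2*E)/2 = -(-10 + E)/(4*E))
s(Y(14)) - 1*(-39903) = (¼)*(10 - 1*(-5))/(-5) - 1*(-39903) = (¼)*(-⅕)*(10 + 5) + 39903 = (¼)*(-⅕)*15 + 39903 = -¾ + 39903 = 159609/4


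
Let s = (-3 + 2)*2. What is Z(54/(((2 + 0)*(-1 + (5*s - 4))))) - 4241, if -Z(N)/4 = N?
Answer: -21169/5 ≈ -4233.8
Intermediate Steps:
s = -2 (s = -1*2 = -2)
Z(N) = -4*N
Z(54/(((2 + 0)*(-1 + (5*s - 4))))) - 4241 = -216/((2 + 0)*(-1 + (5*(-2) - 4))) - 4241 = -216/(2*(-1 + (-10 - 4))) - 4241 = -216/(2*(-1 - 14)) - 4241 = -216/(2*(-15)) - 4241 = -216/(-30) - 4241 = -216*(-1)/30 - 4241 = -4*(-9/5) - 4241 = 36/5 - 4241 = -21169/5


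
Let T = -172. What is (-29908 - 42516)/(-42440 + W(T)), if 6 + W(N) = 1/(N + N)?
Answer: 24913856/14601425 ≈ 1.7063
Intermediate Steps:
W(N) = -6 + 1/(2*N) (W(N) = -6 + 1/(N + N) = -6 + 1/(2*N))
(-29908 - 42516)/(-42440 + W(T)) = (-29908 - 42516)/(-42440 + (-6 + (½)/(-172))) = -72424/(-42440 + (-6 + (½)*(-1/172))) = -72424/(-42440 + (-6 - 1/344)) = -72424/(-42440 - 2065/344) = -72424/(-14601425/344) = -72424*(-344/14601425) = 24913856/14601425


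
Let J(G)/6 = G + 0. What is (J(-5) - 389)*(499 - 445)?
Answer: -22626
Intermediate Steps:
J(G) = 6*G (J(G) = 6*(G + 0) = 6*G)
(J(-5) - 389)*(499 - 445) = (6*(-5) - 389)*(499 - 445) = (-30 - 389)*54 = -419*54 = -22626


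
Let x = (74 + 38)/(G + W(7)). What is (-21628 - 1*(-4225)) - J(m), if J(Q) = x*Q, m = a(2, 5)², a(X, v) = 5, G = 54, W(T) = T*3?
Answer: -52321/3 ≈ -17440.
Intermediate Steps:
W(T) = 3*T
x = 112/75 (x = (74 + 38)/(54 + 3*7) = 112/(54 + 21) = 112/75 ≈ 1.4933)
m = 25 (m = 5² = 25)
J(Q) = 112*Q/75
(-21628 - 1*(-4225)) - J(m) = (-21628 - 1*(-4225)) - 112*25/75 = (-21628 + 4225) - 1*112/3 = -17403 - 112/3 = -52321/3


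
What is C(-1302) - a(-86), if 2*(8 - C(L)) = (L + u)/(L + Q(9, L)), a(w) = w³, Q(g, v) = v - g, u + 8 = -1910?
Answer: 1662033622/2613 ≈ 6.3606e+5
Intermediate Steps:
u = -1918 (u = -8 - 1910 = -1918)
C(L) = 8 - (-1918 + L)/(2*(-9 + 2*L)) (C(L) = 8 - (L - 1918)/(2*(L + (L - 1*9))) = 8 - (-1918 + L)/(2*(L + (L - 9))) = 8 - (-1918 + L)/(2*(L + (-9 + L))) = 8 - (-1918 + L)/(2*(-9 + 2*L)))
C(-1302) - a(-86) = (1774 + 31*(-1302))/(2*(-9 + 2*(-1302))) - 1*(-86)³ = (1774 - 40362)/(2*(-9 - 2604)) - 1*(-636056) = (½)*(-38588)/(-2613) + 636056 = (½)*(-1/2613)*(-38588) + 636056 = 19294/2613 + 636056 = 1662033622/2613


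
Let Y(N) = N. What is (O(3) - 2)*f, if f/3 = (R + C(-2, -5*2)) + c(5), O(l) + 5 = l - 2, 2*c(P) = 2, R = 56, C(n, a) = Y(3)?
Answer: -1080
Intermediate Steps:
C(n, a) = 3
c(P) = 1 (c(P) = (½)*2 = 1)
O(l) = -7 + l (O(l) = -5 + (l - 2) = -5 + (-2 + l) = -7 + l)
f = 180 (f = 3*((56 + 3) + 1) = 3*(59 + 1) = 3*60 = 180)
(O(3) - 2)*f = ((-7 + 3) - 2)*180 = (-4 - 2)*180 = -6*180 = -1080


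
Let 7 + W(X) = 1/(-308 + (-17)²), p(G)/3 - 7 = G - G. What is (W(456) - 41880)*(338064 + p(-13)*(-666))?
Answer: -257918772612/19 ≈ -1.3575e+10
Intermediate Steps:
p(G) = 21 (p(G) = 21 + 3*(G - G) = 21 + 3*0 = 21 + 0 = 21)
W(X) = -134/19 (W(X) = -7 + 1/(-308 + (-17)²) = -7 + 1/(-308 + 289) = -7 + 1/(-19) = -7 - 1/19 = -134/19)
(W(456) - 41880)*(338064 + p(-13)*(-666)) = (-134/19 - 41880)*(338064 + 21*(-666)) = -795854*(338064 - 13986)/19 = -795854/19*324078 = -257918772612/19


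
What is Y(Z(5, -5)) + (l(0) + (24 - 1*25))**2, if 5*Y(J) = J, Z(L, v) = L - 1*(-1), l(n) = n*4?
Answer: 11/5 ≈ 2.2000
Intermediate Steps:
l(n) = 4*n
Z(L, v) = 1 + L (Z(L, v) = L + 1 = 1 + L)
Y(J) = J/5
Y(Z(5, -5)) + (l(0) + (24 - 1*25))**2 = (1 + 5)/5 + (4*0 + (24 - 1*25))**2 = (1/5)*6 + (0 + (24 - 25))**2 = 6/5 + (0 - 1)**2 = 6/5 + (-1)**2 = 6/5 + 1 = 11/5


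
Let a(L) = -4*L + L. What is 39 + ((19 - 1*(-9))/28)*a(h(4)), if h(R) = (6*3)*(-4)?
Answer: 255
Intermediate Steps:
h(R) = -72 (h(R) = 18*(-4) = -72)
a(L) = -3*L
39 + ((19 - 1*(-9))/28)*a(h(4)) = 39 + ((19 - 1*(-9))/28)*(-3*(-72)) = 39 + ((19 + 9)*(1/28))*216 = 39 + (28*(1/28))*216 = 39 + 1*216 = 39 + 216 = 255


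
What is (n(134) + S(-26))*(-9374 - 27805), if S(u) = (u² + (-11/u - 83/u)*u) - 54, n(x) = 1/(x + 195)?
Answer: -6458475627/329 ≈ -1.9631e+7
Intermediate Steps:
n(x) = 1/(195 + x)
S(u) = -148 + u² (S(u) = (u² + (-94/u)*u) - 54 = (u² - 94) - 54 = (-94 + u²) - 54 = -148 + u²)
(n(134) + S(-26))*(-9374 - 27805) = (1/(195 + 134) + (-148 + (-26)²))*(-9374 - 27805) = (1/329 + (-148 + 676))*(-37179) = (1/329 + 528)*(-37179) = (173713/329)*(-37179) = -6458475627/329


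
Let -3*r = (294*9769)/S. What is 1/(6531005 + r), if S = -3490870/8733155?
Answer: 349087/3115968016146 ≈ 1.1203e-7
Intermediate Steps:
S = -698174/1746631 (S = -3490870*1/8733155 = -698174/1746631 ≈ -0.39973)
r = 836079073711/349087 (r = -294*9769/(3*(-698174/1746631)) = -957362*(-1746631)/698174 = -⅓*(-2508237221133/349087) = 836079073711/349087 ≈ 2.3950e+6)
1/(6531005 + r) = 1/(6531005 + 836079073711/349087) = 1/(3115968016146/349087) = 349087/3115968016146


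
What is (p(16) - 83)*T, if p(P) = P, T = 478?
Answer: -32026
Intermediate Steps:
(p(16) - 83)*T = (16 - 83)*478 = -67*478 = -32026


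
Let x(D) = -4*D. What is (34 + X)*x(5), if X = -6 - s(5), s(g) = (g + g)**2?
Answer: 1440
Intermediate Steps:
s(g) = 4*g**2 (s(g) = (2*g)**2 = 4*g**2)
X = -106 (X = -6 - 4*5**2 = -6 - 4*25 = -6 - 1*100 = -6 - 100 = -106)
(34 + X)*x(5) = (34 - 106)*(-4*5) = -72*(-20) = 1440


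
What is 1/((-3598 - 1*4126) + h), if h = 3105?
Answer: -1/4619 ≈ -0.00021650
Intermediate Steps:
1/((-3598 - 1*4126) + h) = 1/((-3598 - 1*4126) + 3105) = 1/((-3598 - 4126) + 3105) = 1/(-7724 + 3105) = 1/(-4619) = -1/4619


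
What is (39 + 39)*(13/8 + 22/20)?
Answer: 4251/20 ≈ 212.55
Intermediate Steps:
(39 + 39)*(13/8 + 22/20) = 78*(13*(⅛) + 22*(1/20)) = 78*(13/8 + 11/10) = 78*(109/40) = 4251/20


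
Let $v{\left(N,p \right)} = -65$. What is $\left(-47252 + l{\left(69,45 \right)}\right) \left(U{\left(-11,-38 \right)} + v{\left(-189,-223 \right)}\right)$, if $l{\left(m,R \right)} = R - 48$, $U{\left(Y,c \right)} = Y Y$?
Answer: $-2646280$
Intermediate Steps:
$U{\left(Y,c \right)} = Y^{2}$
$l{\left(m,R \right)} = -48 + R$
$\left(-47252 + l{\left(69,45 \right)}\right) \left(U{\left(-11,-38 \right)} + v{\left(-189,-223 \right)}\right) = \left(-47252 + \left(-48 + 45\right)\right) \left(\left(-11\right)^{2} - 65\right) = \left(-47252 - 3\right) \left(121 - 65\right) = \left(-47255\right) 56 = -2646280$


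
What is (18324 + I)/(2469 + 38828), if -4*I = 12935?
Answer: 60361/165188 ≈ 0.36541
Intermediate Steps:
I = -12935/4 (I = -¼*12935 = -12935/4 ≈ -3233.8)
(18324 + I)/(2469 + 38828) = (18324 - 12935/4)/(2469 + 38828) = (60361/4)/41297 = (60361/4)*(1/41297) = 60361/165188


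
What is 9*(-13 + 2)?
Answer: -99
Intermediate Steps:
9*(-13 + 2) = 9*(-11) = -99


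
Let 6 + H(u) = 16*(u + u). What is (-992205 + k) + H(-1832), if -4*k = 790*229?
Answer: -2192125/2 ≈ -1.0961e+6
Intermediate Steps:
H(u) = -6 + 32*u (H(u) = -6 + 16*(u + u) = -6 + 16*(2*u) = -6 + 32*u)
k = -90455/2 (k = -395*229/2 = -1/4*180910 = -90455/2 ≈ -45228.)
(-992205 + k) + H(-1832) = (-992205 - 90455/2) + (-6 + 32*(-1832)) = -2074865/2 + (-6 - 58624) = -2074865/2 - 58630 = -2192125/2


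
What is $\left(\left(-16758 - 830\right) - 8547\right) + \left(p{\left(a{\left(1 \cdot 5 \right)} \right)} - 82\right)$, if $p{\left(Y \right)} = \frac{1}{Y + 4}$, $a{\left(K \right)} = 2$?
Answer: $- \frac{157301}{6} \approx -26217.0$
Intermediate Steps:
$p{\left(Y \right)} = \frac{1}{4 + Y}$
$\left(\left(-16758 - 830\right) - 8547\right) + \left(p{\left(a{\left(1 \cdot 5 \right)} \right)} - 82\right) = \left(\left(-16758 - 830\right) - 8547\right) + \left(\frac{1}{4 + 2} - 82\right) = \left(\left(-16758 - 830\right) - 8547\right) - \left(82 - \frac{1}{6}\right) = \left(-17588 - 8547\right) + \left(\frac{1}{6} - 82\right) = -26135 - \frac{491}{6} = - \frac{157301}{6}$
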